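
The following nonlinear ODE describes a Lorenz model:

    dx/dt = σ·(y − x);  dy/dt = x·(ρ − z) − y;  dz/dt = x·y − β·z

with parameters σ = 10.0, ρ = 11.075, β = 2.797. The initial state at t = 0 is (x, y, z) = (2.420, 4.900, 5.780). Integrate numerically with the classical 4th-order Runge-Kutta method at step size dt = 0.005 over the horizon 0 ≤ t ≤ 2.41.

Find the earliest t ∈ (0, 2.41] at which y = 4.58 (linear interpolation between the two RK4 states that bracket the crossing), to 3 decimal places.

t=0.000: state=(2.420, 4.900, 5.780)
step 1 (dt=0.005): k1=(24.800, 7.914, -4.309), k2=(24.378, 8.249, -3.926), k3=(24.397, 8.240, -3.931), k4=(23.992, 8.569, -3.551); state += dt/6·(k1+2k2+2k3+k4)
t=0.005: state=(2.542, 4.941, 5.760)
t=0.010: state=(2.660, 4.986, 5.744)
t=0.015: state=(2.775, 5.033, 5.732)
continuing one RK4 step at a time; state shown every 20 steps (Δt=0.1):
t=0.100: state=(4.417, 6.178, 6.078)
t=0.200: state=(6.107, 7.688, 7.860)
t=0.300: state=(7.347, 8.088, 10.737)
t=0.400: state=(7.362, 6.643, 12.984)
t=0.500: state=(6.140, 4.615, 13.122)
next step: t=0.505: state=(6.064, 4.530, 13.078) — y has crossed 4.58
linear interpolation between t=0.500 (4.61452) and t=0.505 (4.52987) → t≈0.502

t = 0.502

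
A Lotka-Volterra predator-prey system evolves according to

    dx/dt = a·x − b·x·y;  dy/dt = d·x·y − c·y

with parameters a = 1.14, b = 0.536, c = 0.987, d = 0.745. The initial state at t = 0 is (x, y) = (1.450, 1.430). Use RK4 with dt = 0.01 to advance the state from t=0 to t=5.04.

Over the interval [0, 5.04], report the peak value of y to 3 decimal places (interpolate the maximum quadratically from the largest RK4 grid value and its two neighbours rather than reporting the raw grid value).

max y = 3.046

t=0.000: state=(1.450, 1.430)
step 1 (dt=0.01): k1=(0.542, 0.133), k2=(0.542, 0.136), k3=(0.542, 0.136), k4=(0.543, 0.139); state += dt/6·(k1+2k2+2k3+k4)
t=0.010: state=(1.455, 1.431)
t=0.020: state=(1.461, 1.433)
t=0.030: state=(1.466, 1.434)
continuing one RK4 step at a time; state shown every 20 steps (Δt=0.2):
t=0.200: state=(1.560, 1.469)
t=0.400: state=(1.668, 1.534)
t=0.600: state=(1.769, 1.626)
t=0.800: state=(1.855, 1.749)
t=1.000: state=(1.916, 1.903)
t=1.200: state=(1.945, 2.083)
t=1.400: state=(1.933, 2.284)
t=1.600: state=(1.880, 2.492)
t=1.800: state=(1.788, 2.689)
t=2.000: state=(1.668, 2.857)
t=2.200: state=(1.532, 2.977)
t=2.400: state=(1.393, 3.038)
t=2.600: state=(1.263, 3.039)
t=2.800: state=(1.148, 2.985)
t=3.000: state=(1.052, 2.886)
t=3.200: state=(0.977, 2.754)
t=3.400: state=(0.920, 2.604)
t=3.600: state=(0.882, 2.444)
t=3.800: state=(0.860, 2.284)
t=4.000: state=(0.853, 2.129)
t=4.200: state=(0.859, 1.985)
t=4.400: state=(0.879, 1.855)
t=4.600: state=(0.910, 1.739)
t=4.800: state=(0.954, 1.640)
t=5.000: state=(1.010, 1.558)
t=5.040: state=(1.022, 1.544)
largest grid value and its neighbours: y(2.490)=3.04581, y(2.500)=3.04591, y(2.510)=3.04587
parabola through these three points peaks at t≈2.502 with y≈3.04592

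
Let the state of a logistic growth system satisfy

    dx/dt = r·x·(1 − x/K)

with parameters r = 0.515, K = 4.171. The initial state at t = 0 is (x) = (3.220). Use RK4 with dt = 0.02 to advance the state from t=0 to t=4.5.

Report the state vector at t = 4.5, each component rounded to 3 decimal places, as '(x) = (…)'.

(x) = (4.053)

t=0.000: state=(3.220)
step 1 (dt=0.02): k1=(0.378), k2=(0.377), k3=(0.377), k4=(0.376); state += dt/6·(k1+2k2+2k3+k4)
t=0.020: state=(3.228)
t=0.040: state=(3.235)
t=0.060: state=(3.242)
continuing one RK4 step at a time; state shown every 10 steps (Δt=0.2):
t=0.200: state=(3.293)
t=0.400: state=(3.363)
t=0.600: state=(3.428)
t=0.800: state=(3.489)
t=1.000: state=(3.545)
t=1.200: state=(3.598)
t=1.400: state=(3.647)
t=1.600: state=(3.693)
t=1.800: state=(3.735)
t=2.000: state=(3.773)
t=2.200: state=(3.809)
t=2.400: state=(3.841)
t=2.600: state=(3.871)
t=2.800: state=(3.899)
t=3.000: state=(3.924)
t=3.200: state=(3.947)
t=3.400: state=(3.968)
t=3.600: state=(3.987)
t=3.800: state=(4.004)
t=4.000: state=(4.020)
t=4.200: state=(4.034)
t=4.400: state=(4.047)
t=4.500: state=(4.053)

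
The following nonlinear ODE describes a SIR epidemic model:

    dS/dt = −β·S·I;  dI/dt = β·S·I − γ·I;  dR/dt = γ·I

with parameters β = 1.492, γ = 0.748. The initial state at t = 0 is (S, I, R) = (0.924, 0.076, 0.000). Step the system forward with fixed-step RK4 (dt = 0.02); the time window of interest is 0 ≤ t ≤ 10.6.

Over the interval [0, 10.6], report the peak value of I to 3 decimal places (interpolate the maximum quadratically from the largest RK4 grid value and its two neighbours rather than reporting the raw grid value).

t=0.000: state=(0.924, 0.076, 0.000)
step 1 (dt=0.02): k1=(-0.105, 0.048, 0.057), k2=(-0.105, 0.048, 0.057), k3=(-0.105, 0.048, 0.057), k4=(-0.106, 0.048, 0.058); state += dt/6·(k1+2k2+2k3+k4)
t=0.020: state=(0.922, 0.077, 0.001)
t=0.040: state=(0.920, 0.078, 0.002)
t=0.060: state=(0.918, 0.079, 0.003)
continuing one RK4 step at a time; state shown every 25 steps (Δt=0.5):
t=0.500: state=(0.865, 0.102, 0.033)
t=1.000: state=(0.793, 0.130, 0.077)
t=1.500: state=(0.712, 0.157, 0.130)
t=2.000: state=(0.628, 0.178, 0.193)
t=2.500: state=(0.547, 0.190, 0.263)
t=3.000: state=(0.474, 0.191, 0.334)
t=3.500: state=(0.412, 0.183, 0.405)
t=4.000: state=(0.361, 0.168, 0.470)
t=4.500: state=(0.321, 0.149, 0.530)
t=5.000: state=(0.290, 0.129, 0.582)
t=5.500: state=(0.265, 0.109, 0.626)
t=6.000: state=(0.246, 0.091, 0.663)
t=6.500: state=(0.231, 0.074, 0.694)
t=7.000: state=(0.220, 0.061, 0.719)
t=7.500: state=(0.211, 0.049, 0.740)
t=8.000: state=(0.204, 0.039, 0.756)
t=8.500: state=(0.199, 0.031, 0.769)
t=9.000: state=(0.195, 0.025, 0.780)
t=9.500: state=(0.192, 0.020, 0.788)
t=10.000: state=(0.189, 0.016, 0.795)
t=10.500: state=(0.187, 0.013, 0.800)
t=10.600: state=(0.187, 0.012, 0.801)
largest grid value and its neighbours: I(2.780)=0.19211, I(2.800)=0.19213, I(2.820)=0.19212
parabola through these three points peaks at t≈2.806 with I≈0.19213

max I = 0.192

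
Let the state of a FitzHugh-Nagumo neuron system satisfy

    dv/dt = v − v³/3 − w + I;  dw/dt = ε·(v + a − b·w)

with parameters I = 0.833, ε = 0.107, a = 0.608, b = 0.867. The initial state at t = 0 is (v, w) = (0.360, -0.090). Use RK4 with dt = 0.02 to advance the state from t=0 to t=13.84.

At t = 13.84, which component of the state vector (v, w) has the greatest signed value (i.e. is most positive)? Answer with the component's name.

t=0.000: state=(0.360, -0.090)
step 1 (dt=0.02): k1=(1.267, 0.112), k2=(1.277, 0.113), k3=(1.277, 0.113), k4=(1.287, 0.114); state += dt/6·(k1+2k2+2k3+k4)
t=0.020: state=(0.386, -0.088)
t=0.040: state=(0.411, -0.085)
t=0.060: state=(0.438, -0.083)
continuing one RK4 step at a time; state shown every 25 steps (Δt=0.5):
t=0.500: state=(1.084, -0.017)
t=1.000: state=(1.694, 0.090)
t=1.500: state=(1.920, 0.214)
t=2.000: state=(1.948, 0.337)
t=2.500: state=(1.923, 0.455)
t=3.000: state=(1.885, 0.566)
t=3.500: state=(1.844, 0.669)
t=4.000: state=(1.803, 0.766)
t=4.500: state=(1.761, 0.856)
t=5.000: state=(1.720, 0.940)
t=5.500: state=(1.678, 1.018)
t=6.000: state=(1.637, 1.091)
t=6.500: state=(1.596, 1.157)
t=7.000: state=(1.554, 1.219)
t=7.500: state=(1.512, 1.276)
t=8.000: state=(1.471, 1.328)
t=8.500: state=(1.428, 1.375)
t=9.000: state=(1.386, 1.418)
t=9.500: state=(1.342, 1.457)
t=10.000: state=(1.298, 1.492)
t=10.500: state=(1.253, 1.522)
t=11.000: state=(1.206, 1.549)
t=11.500: state=(1.157, 1.573)
t=12.000: state=(1.106, 1.592)
t=12.500: state=(1.052, 1.609)
t=13.000: state=(0.994, 1.621)
t=13.500: state=(0.931, 1.630)
t=13.840: state=(0.883, 1.633)
compare at T: v=0.883, w=1.633

largest component: w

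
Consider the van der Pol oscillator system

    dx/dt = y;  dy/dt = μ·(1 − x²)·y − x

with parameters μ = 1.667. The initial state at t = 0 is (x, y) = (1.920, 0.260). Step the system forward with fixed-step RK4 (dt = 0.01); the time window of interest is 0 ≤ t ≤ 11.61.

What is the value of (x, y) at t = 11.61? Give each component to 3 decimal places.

t=0.000: state=(1.920, 0.260)
step 1 (dt=0.01): k1=(0.260, -3.084), k2=(0.245, -3.019), k3=(0.245, -3.020), k4=(0.230, -2.955); state += dt/6·(k1+2k2+2k3+k4)
t=0.010: state=(1.922, 0.230)
t=0.020: state=(1.925, 0.201)
t=0.030: state=(1.926, 0.173)
continuing one RK4 step at a time; state shown every 50 steps (Δt=0.5):
t=0.500: state=(1.842, -0.363)
t=1.000: state=(1.624, -0.501)
t=1.500: state=(1.335, -0.669)
t=2.000: state=(0.922, -1.043)
t=2.500: state=(0.175, -2.153)
t=3.000: state=(-1.319, -3.105)
t=3.500: state=(-2.015, -0.093)
t=4.000: state=(-1.904, 0.371)
t=4.500: state=(-1.691, 0.477)
t=5.000: state=(-1.421, 0.616)
t=5.500: state=(-1.051, 0.907)
t=6.000: state=(-0.431, 1.727)
t=6.500: state=(0.878, 3.416)
t=7.000: state=(1.975, 0.556)
t=7.500: state=(1.951, -0.325)
t=8.000: state=(1.753, -0.450)
t=8.500: state=(1.500, -0.570)
t=9.000: state=(1.164, -0.803)
t=9.500: state=(0.638, -1.410)
t=10.000: state=(-0.441, -3.102)
t=10.500: state=(-1.852, -1.358)
t=11.000: state=(-1.989, 0.248)
t=11.500: state=(-1.811, 0.424)
t=11.610: state=(-1.763, 0.446)

(x, y) = (-1.763, 0.446)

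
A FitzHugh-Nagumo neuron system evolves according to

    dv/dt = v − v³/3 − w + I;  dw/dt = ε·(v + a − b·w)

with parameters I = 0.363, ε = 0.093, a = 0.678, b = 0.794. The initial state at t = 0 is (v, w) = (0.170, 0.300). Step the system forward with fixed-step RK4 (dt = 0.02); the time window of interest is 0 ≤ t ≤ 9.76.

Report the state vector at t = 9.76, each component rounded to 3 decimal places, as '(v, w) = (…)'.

t=0.000: state=(0.170, 0.300)
step 1 (dt=0.02): k1=(0.231, 0.057), k2=(0.233, 0.057), k3=(0.233, 0.057), k4=(0.235, 0.057); state += dt/6·(k1+2k2+2k3+k4)
t=0.020: state=(0.175, 0.301)
t=0.040: state=(0.179, 0.302)
t=0.060: state=(0.184, 0.303)
continuing one RK4 step at a time; state shown every 25 steps (Δt=0.5):
t=0.500: state=(0.309, 0.331)
t=1.000: state=(0.506, 0.368)
t=1.500: state=(0.764, 0.415)
t=2.000: state=(1.051, 0.472)
t=2.500: state=(1.293, 0.540)
t=3.000: state=(1.439, 0.614)
t=3.500: state=(1.498, 0.690)
t=4.000: state=(1.501, 0.764)
t=4.500: state=(1.476, 0.836)
t=5.000: state=(1.436, 0.903)
t=5.500: state=(1.387, 0.966)
t=6.000: state=(1.331, 1.024)
t=6.500: state=(1.271, 1.077)
t=7.000: state=(1.204, 1.125)
t=7.500: state=(1.130, 1.169)
t=8.000: state=(1.046, 1.207)
t=8.500: state=(0.949, 1.240)
t=9.000: state=(0.831, 1.267)
t=9.500: state=(0.679, 1.286)
t=9.760: state=(0.581, 1.293)

(v, w) = (0.581, 1.293)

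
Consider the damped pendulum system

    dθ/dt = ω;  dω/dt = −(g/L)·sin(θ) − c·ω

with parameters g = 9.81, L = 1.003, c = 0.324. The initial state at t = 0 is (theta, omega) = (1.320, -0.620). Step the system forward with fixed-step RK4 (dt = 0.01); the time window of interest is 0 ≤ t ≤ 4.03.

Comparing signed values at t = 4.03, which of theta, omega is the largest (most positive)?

largest component: omega

t=0.000: state=(1.320, -0.620)
step 1 (dt=0.01): k1=(-0.620, -9.274), k2=(-0.666, -9.251), k3=(-0.666, -9.251), k4=(-0.713, -9.227); state += dt/6·(k1+2k2+2k3+k4)
t=0.010: state=(1.313, -0.713)
t=0.020: state=(1.306, -0.805)
t=0.030: state=(1.297, -0.896)
continuing one RK4 step at a time; state shown every 20 steps (Δt=0.2):
t=0.200: state=(1.019, -2.337)
t=0.400: state=(0.425, -3.445)
t=0.600: state=(-0.278, -3.355)
t=0.800: state=(-0.839, -2.117)
t=1.000: state=(-1.093, -0.399)
t=1.200: state=(-1.001, 1.291)
t=1.400: state=(-0.602, 2.587)
t=1.600: state=(-0.025, 3.008)
t=1.800: state=(0.526, 2.329)
t=2.000: state=(0.860, 0.943)
t=2.200: state=(0.893, -0.602)
t=2.400: state=(0.635, -1.899)
t=2.600: state=(0.177, -2.536)
t=2.800: state=(-0.315, -2.233)
t=3.000: state=(-0.665, -1.174)
t=3.200: state=(-0.766, 0.174)
t=3.400: state=(-0.604, 1.388)
t=3.600: state=(-0.244, 2.094)
t=3.800: state=(0.180, 2.016)
t=4.000: state=(0.513, 1.222)
t=4.030: state=(0.548, 1.062)
compare at T: theta=0.548, omega=1.062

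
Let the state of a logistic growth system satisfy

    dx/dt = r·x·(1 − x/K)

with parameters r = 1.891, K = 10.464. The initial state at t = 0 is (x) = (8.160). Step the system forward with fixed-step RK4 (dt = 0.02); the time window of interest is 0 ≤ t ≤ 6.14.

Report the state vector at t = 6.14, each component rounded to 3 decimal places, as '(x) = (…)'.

(x) = (10.464)

t=0.000: state=(8.160)
step 1 (dt=0.02): k1=(3.398), k2=(3.361), k3=(3.362), k4=(3.326); state += dt/6·(k1+2k2+2k3+k4)
t=0.020: state=(8.227)
t=0.040: state=(8.293)
t=0.060: state=(8.357)
continuing one RK4 step at a time; state shown every 10 steps (Δt=0.2):
t=0.200: state=(8.768)
t=0.400: state=(9.240)
t=0.600: state=(9.593)
t=0.800: state=(9.851)
t=1.000: state=(10.036)
t=1.200: state=(10.167)
t=1.400: state=(10.259)
t=1.600: state=(10.323)
t=1.800: state=(10.367)
t=2.000: state=(10.397)
t=2.200: state=(10.418)
t=2.400: state=(10.433)
t=2.600: state=(10.442)
t=2.800: state=(10.449)
t=3.000: state=(10.454)
t=3.200: state=(10.457)
t=3.400: state=(10.459)
t=3.600: state=(10.461)
t=3.800: state=(10.462)
t=4.000: state=(10.462)
t=4.200: state=(10.463)
t=4.400: state=(10.463)
t=4.600: state=(10.464)
t=4.800: state=(10.464)
t=5.000: state=(10.464)
t=5.200: state=(10.464)
t=5.400: state=(10.464)
t=5.600: state=(10.464)
t=5.800: state=(10.464)
t=6.000: state=(10.464)
t=6.140: state=(10.464)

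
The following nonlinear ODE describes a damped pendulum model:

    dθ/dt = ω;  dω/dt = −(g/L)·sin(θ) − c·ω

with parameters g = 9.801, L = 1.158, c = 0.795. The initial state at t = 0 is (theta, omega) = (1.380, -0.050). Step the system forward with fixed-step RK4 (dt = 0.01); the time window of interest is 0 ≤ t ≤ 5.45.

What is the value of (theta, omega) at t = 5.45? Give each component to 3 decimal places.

(theta, omega) = (-0.126, -0.195)

t=0.000: state=(1.380, -0.050)
step 1 (dt=0.01): k1=(-0.050, -8.270), k2=(-0.091, -8.237), k3=(-0.091, -8.237), k4=(-0.132, -8.203); state += dt/6·(k1+2k2+2k3+k4)
t=0.010: state=(1.379, -0.132)
t=0.020: state=(1.377, -0.214)
t=0.030: state=(1.375, -0.295)
continuing one RK4 step at a time; state shown every 20 steps (Δt=0.2):
t=0.200: state=(1.214, -1.557)
t=0.400: state=(0.785, -2.645)
t=0.600: state=(0.206, -2.987)
t=0.800: state=(-0.348, -2.412)
t=1.000: state=(-0.718, -1.234)
t=1.200: state=(-0.833, 0.068)
t=1.400: state=(-0.705, 1.164)
t=1.600: state=(-0.397, 1.818)
t=1.800: state=(-0.018, 1.866)
t=2.000: state=(0.310, 1.344)
t=2.200: state=(0.498, 0.508)
t=2.400: state=(0.513, -0.344)
t=2.600: state=(0.375, -0.978)
t=2.800: state=(0.147, -1.239)
t=3.000: state=(-0.093, -1.090)
t=3.200: state=(-0.269, -0.634)
t=3.400: state=(-0.338, -0.057)
t=3.600: state=(-0.296, 0.451)
t=3.800: state=(-0.172, 0.752)
t=4.000: state=(-0.014, 0.784)
t=4.200: state=(0.126, 0.573)
t=4.400: state=(0.206, 0.220)
t=4.600: state=(0.212, -0.147)
t=4.800: state=(0.154, -0.416)
t=5.000: state=(0.057, -0.520)
t=5.200: state=(-0.043, -0.451)
t=5.400: state=(-0.115, -0.255)
t=5.450: state=(-0.126, -0.195)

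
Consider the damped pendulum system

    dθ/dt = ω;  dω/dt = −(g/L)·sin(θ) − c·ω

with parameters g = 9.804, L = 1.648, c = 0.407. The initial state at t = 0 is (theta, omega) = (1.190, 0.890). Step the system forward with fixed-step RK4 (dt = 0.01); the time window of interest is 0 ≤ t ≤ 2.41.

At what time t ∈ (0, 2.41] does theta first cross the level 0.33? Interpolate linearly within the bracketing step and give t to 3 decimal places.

t=0.000: state=(1.190, 0.890)
step 1 (dt=0.01): k1=(0.890, -5.885), k2=(0.861, -5.883), k3=(0.861, -5.883), k4=(0.831, -5.880); state += dt/6·(k1+2k2+2k3+k4)
t=0.010: state=(1.199, 0.831)
t=0.020: state=(1.207, 0.772)
t=0.030: state=(1.214, 0.714)
continuing one RK4 step at a time; state shown every 10 steps (Δt=0.1):
t=0.100: state=(1.250, 0.306)
t=0.200: state=(1.252, -0.260)
t=0.300: state=(1.199, -0.799)
t=0.400: state=(1.093, -1.299)
t=0.500: state=(0.941, -1.744)
t=0.600: state=(0.747, -2.110)
t=0.700: state=(0.522, -2.371)
t=0.770: state=(0.352, -2.478)
next step: t=0.780: state=(0.327, -2.488) — theta has crossed 0.33
linear interpolation between t=0.770 (0.35199) and t=0.780 (0.32715) → t≈0.779

t = 0.779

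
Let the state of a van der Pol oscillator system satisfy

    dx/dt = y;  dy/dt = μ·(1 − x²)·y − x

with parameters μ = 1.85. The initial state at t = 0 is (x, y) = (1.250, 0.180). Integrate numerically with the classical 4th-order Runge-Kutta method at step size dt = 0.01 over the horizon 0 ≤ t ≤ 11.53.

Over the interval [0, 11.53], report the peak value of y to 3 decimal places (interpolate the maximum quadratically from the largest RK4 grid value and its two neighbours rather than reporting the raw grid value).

max y = 3.636

t=0.000: state=(1.250, 0.180)
step 1 (dt=0.01): k1=(0.180, -1.437), k2=(0.173, -1.431), k3=(0.173, -1.431), k4=(0.166, -1.425); state += dt/6·(k1+2k2+2k3+k4)
t=0.010: state=(1.252, 0.166)
t=0.020: state=(1.253, 0.151)
t=0.030: state=(1.255, 0.137)
continuing one RK4 step at a time; state shown every 50 steps (Δt=0.5):
t=0.500: state=(1.187, -0.384)
t=1.000: state=(0.881, -0.868)
t=1.500: state=(0.222, -1.970)
t=2.000: state=(-1.242, -3.270)
t=2.500: state=(-1.988, -0.106)
t=3.000: state=(-1.885, 0.346)
t=3.500: state=(-1.688, 0.440)
t=4.000: state=(-1.440, 0.561)
t=4.500: state=(-1.106, 0.812)
t=5.000: state=(-0.555, 1.533)
t=5.500: state=(0.674, 3.526)
t=6.000: state=(1.957, 0.741)
t=6.500: state=(1.964, -0.294)
t=7.000: state=(1.785, -0.402)
t=7.500: state=(1.562, -0.496)
t=8.000: state=(1.276, -0.669)
t=8.500: state=(0.854, -1.094)
t=9.000: state=(0.027, -2.488)
t=9.500: state=(-1.582, -2.645)
t=10.000: state=(-2.015, 0.113)
t=10.500: state=(-1.874, 0.364)
t=11.000: state=(-1.671, 0.448)
t=11.500: state=(-1.419, 0.573)
t=11.530: state=(-1.402, 0.584)
largest grid value and its neighbours: y(5.560)=3.63293, y(5.570)=3.63573, y(5.580)=3.63365
parabola through these three points peaks at t≈5.571 with y≈3.63575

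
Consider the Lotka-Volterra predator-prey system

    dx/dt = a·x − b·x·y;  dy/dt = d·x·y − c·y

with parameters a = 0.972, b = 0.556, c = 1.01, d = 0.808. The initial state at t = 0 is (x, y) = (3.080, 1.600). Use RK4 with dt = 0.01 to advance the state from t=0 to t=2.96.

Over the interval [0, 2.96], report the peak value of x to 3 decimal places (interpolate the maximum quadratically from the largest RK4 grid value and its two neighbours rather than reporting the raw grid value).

t=0.000: state=(3.080, 1.600)
step 1 (dt=0.01): k1=(0.254, 2.366), k2=(0.234, 2.385), k3=(0.233, 2.385), k4=(0.213, 2.404); state += dt/6·(k1+2k2+2k3+k4)
t=0.010: state=(3.082, 1.624)
t=0.020: state=(3.084, 1.648)
t=0.030: state=(3.086, 1.673)
continuing one RK4 step at a time; state shown every 10 steps (Δt=0.1):
t=0.100: state=(3.084, 1.856)
t=0.200: state=(3.041, 2.149)
t=0.300: state=(2.948, 2.475)
t=0.400: state=(2.804, 2.824)
t=0.500: state=(2.615, 3.178)
t=0.600: state=(2.392, 3.518)
t=0.700: state=(2.149, 3.820)
t=0.800: state=(1.902, 4.067)
t=0.900: state=(1.663, 4.246)
t=1.000: state=(1.443, 4.350)
t=1.100: state=(1.247, 4.383)
t=1.200: state=(1.078, 4.351)
t=1.300: state=(0.934, 4.266)
t=1.400: state=(0.815, 4.138)
t=1.500: state=(0.717, 3.978)
t=1.600: state=(0.636, 3.798)
t=1.700: state=(0.571, 3.604)
t=1.800: state=(0.518, 3.404)
t=1.900: state=(0.475, 3.203)
t=2.000: state=(0.440, 3.004)
t=2.100: state=(0.413, 2.811)
t=2.200: state=(0.391, 2.624)
t=2.300: state=(0.375, 2.447)
t=2.400: state=(0.362, 2.278)
t=2.500: state=(0.353, 2.120)
t=2.600: state=(0.347, 1.971)
t=2.700: state=(0.344, 1.832)
t=2.800: state=(0.344, 1.703)
t=2.900: state=(0.346, 1.583)
t=2.960: state=(0.348, 1.515)
largest grid value and its neighbours: x(0.050)=3.08750, x(0.060)=3.08771, x(0.070)=3.08747
parabola through these three points peaks at t≈0.060 with x≈3.08771

max x = 3.088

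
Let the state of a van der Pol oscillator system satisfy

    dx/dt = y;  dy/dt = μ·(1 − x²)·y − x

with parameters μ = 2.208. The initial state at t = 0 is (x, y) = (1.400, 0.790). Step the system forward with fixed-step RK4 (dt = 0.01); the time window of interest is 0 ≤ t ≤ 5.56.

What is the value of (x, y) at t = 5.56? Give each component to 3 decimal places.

(x, y) = (-0.873, 1.021)

t=0.000: state=(1.400, 0.790)
step 1 (dt=0.01): k1=(0.790, -3.075), k2=(0.775, -3.065), k3=(0.775, -3.065), k4=(0.759, -3.054); state += dt/6·(k1+2k2+2k3+k4)
t=0.010: state=(1.408, 0.759)
t=0.020: state=(1.415, 0.729)
t=0.030: state=(1.422, 0.699)
continuing one RK4 step at a time; state shown every 20 steps (Δt=0.2):
t=0.200: state=(1.501, 0.251)
t=0.400: state=(1.514, -0.088)
t=0.600: state=(1.476, -0.282)
t=0.800: state=(1.406, -0.406)
t=1.000: state=(1.315, -0.506)
t=1.200: state=(1.203, -0.614)
t=1.400: state=(1.067, -0.754)
t=1.600: state=(0.897, -0.964)
t=1.800: state=(0.672, -1.311)
t=2.000: state=(0.355, -1.926)
t=2.200: state=(-0.128, -2.984)
t=2.400: state=(-0.845, -4.030)
t=2.600: state=(-1.587, -2.925)
t=2.800: state=(-1.949, -0.856)
t=3.000: state=(-2.018, -0.008)
t=3.200: state=(-1.992, 0.220)
t=3.400: state=(-1.940, 0.286)
t=3.600: state=(-1.880, 0.315)
t=3.800: state=(-1.815, 0.337)
t=4.000: state=(-1.745, 0.360)
t=4.200: state=(-1.671, 0.386)
t=4.400: state=(-1.590, 0.418)
t=4.600: state=(-1.503, 0.459)
t=4.800: state=(-1.406, 0.511)
t=5.000: state=(-1.297, 0.583)
t=5.200: state=(-1.171, 0.684)
t=5.400: state=(-1.020, 0.836)
t=5.560: state=(-0.873, 1.021)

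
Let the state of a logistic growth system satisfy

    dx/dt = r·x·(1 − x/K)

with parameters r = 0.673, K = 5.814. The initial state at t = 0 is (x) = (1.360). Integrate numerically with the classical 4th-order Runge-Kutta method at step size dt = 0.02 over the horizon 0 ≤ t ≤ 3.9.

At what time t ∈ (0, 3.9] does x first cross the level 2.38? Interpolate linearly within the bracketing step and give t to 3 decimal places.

t=0.000: state=(1.360)
step 1 (dt=0.02): k1=(0.701), k2=(0.704), k3=(0.704), k4=(0.706); state += dt/6·(k1+2k2+2k3+k4)
t=0.020: state=(1.374)
t=0.040: state=(1.388)
t=0.060: state=(1.403)
continuing one RK4 step at a time; state shown every 10 steps (Δt=0.2):
t=0.200: state=(1.505)
t=0.400: state=(1.660)
t=0.600: state=(1.824)
t=0.800: state=(1.997)
t=1.000: state=(2.177)
t=1.200: state=(2.363)
next step: t=1.220: state=(2.382) — x has crossed 2.38
linear interpolation between t=1.200 (2.36302) and t=1.220 (2.38192) → t≈1.218

t = 1.218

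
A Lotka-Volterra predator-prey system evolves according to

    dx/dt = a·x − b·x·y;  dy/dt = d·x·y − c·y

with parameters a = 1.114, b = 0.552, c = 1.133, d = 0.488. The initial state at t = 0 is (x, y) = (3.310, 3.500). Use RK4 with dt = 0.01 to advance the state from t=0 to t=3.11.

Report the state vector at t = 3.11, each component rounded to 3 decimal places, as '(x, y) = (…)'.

t=0.000: state=(3.310, 3.500)
step 1 (dt=0.01): k1=(-2.708, 1.688), k2=(-2.712, 1.669), k3=(-2.712, 1.669), k4=(-2.716, 1.649); state += dt/6·(k1+2k2+2k3+k4)
t=0.010: state=(3.283, 3.517)
t=0.020: state=(3.256, 3.533)
t=0.030: state=(3.228, 3.549)
continuing one RK4 step at a time; state shown every 20 steps (Δt=0.2):
t=0.200: state=(2.767, 3.753)
t=0.400: state=(2.272, 3.824)
t=0.600: state=(1.869, 3.728)
t=0.800: state=(1.564, 3.512)
t=1.000: state=(1.347, 3.225)
t=1.200: state=(1.200, 2.910)
t=1.400: state=(1.106, 2.595)
t=1.600: state=(1.055, 2.298)
t=1.800: state=(1.039, 2.029)
t=2.000: state=(1.052, 1.791)
t=2.200: state=(1.091, 1.585)
t=2.400: state=(1.156, 1.410)
t=2.600: state=(1.247, 1.263)
t=2.800: state=(1.364, 1.144)
t=3.000: state=(1.511, 1.049)
t=3.110: state=(1.604, 1.007)

(x, y) = (1.604, 1.007)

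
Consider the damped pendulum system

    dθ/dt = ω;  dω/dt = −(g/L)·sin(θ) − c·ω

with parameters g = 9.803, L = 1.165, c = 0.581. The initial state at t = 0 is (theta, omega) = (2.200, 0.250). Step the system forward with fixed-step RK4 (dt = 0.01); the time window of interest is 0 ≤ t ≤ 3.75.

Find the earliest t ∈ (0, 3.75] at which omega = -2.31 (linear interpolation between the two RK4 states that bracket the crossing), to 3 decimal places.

t=0.000: state=(2.200, 0.250)
step 1 (dt=0.01): k1=(0.250, -6.948), k2=(0.215, -6.922), k3=(0.215, -6.923), k4=(0.181, -6.898); state += dt/6·(k1+2k2+2k3+k4)
t=0.010: state=(2.202, 0.181)
t=0.020: state=(2.204, 0.112)
t=0.030: state=(2.204, 0.044)
continuing one RK4 step at a time; state shown every 20 steps (Δt=0.2):
t=0.200: state=(2.116, -1.081)
t=0.380: state=(1.813, -2.288)
next step: t=0.390: state=(1.790, -2.356) — omega has crossed -2.31
linear interpolation between t=0.380 (-2.28773) and t=0.390 (-2.35615) → t≈0.383

t = 0.383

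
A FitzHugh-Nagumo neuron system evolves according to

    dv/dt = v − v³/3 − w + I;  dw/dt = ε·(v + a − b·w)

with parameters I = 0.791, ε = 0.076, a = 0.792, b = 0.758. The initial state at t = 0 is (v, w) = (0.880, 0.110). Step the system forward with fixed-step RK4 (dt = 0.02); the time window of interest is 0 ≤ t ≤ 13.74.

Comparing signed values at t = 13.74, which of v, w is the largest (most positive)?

largest component: w

t=0.000: state=(0.880, 0.110)
step 1 (dt=0.02): k1=(1.334, 0.121), k2=(1.335, 0.122), k3=(1.335, 0.122), k4=(1.337, 0.123); state += dt/6·(k1+2k2+2k3+k4)
t=0.020: state=(0.907, 0.112)
t=0.040: state=(0.933, 0.115)
t=0.060: state=(0.960, 0.117)
continuing one RK4 step at a time; state shown every 25 steps (Δt=0.5):
t=0.500: state=(1.496, 0.182)
t=1.000: state=(1.817, 0.269)
t=1.500: state=(1.899, 0.361)
t=2.000: state=(1.897, 0.452)
t=2.500: state=(1.871, 0.539)
t=3.000: state=(1.839, 0.623)
t=3.500: state=(1.805, 0.703)
t=4.000: state=(1.771, 0.780)
t=4.500: state=(1.736, 0.853)
t=5.000: state=(1.701, 0.923)
t=5.500: state=(1.665, 0.990)
t=6.000: state=(1.629, 1.053)
t=6.500: state=(1.592, 1.113)
t=7.000: state=(1.554, 1.170)
t=7.500: state=(1.516, 1.224)
t=8.000: state=(1.476, 1.275)
t=8.500: state=(1.436, 1.323)
t=9.000: state=(1.394, 1.368)
t=9.500: state=(1.350, 1.410)
t=10.000: state=(1.304, 1.449)
t=10.500: state=(1.256, 1.486)
t=11.000: state=(1.205, 1.520)
t=11.500: state=(1.149, 1.550)
t=12.000: state=(1.088, 1.578)
t=12.500: state=(1.020, 1.602)
t=13.000: state=(0.942, 1.623)
t=13.500: state=(0.850, 1.640)
t=13.740: state=(0.798, 1.647)
compare at T: v=0.798, w=1.647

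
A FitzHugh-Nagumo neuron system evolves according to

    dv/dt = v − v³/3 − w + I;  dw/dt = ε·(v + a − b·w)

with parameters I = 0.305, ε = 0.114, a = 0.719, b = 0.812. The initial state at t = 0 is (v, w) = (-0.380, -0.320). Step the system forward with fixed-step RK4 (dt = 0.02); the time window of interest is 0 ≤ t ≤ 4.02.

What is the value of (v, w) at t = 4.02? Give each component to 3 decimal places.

t=0.000: state=(-0.380, -0.320)
step 1 (dt=0.02): k1=(0.263, 0.068), k2=(0.265, 0.069), k3=(0.265, 0.069), k4=(0.266, 0.069); state += dt/6·(k1+2k2+2k3+k4)
t=0.020: state=(-0.375, -0.319)
t=0.040: state=(-0.369, -0.317)
t=0.060: state=(-0.364, -0.316)
continuing one RK4 step at a time; state shown every 10 steps (Δt=0.2):
t=0.200: state=(-0.324, -0.306)
t=0.400: state=(-0.260, -0.291)
t=0.600: state=(-0.187, -0.274)
t=0.800: state=(-0.102, -0.256)
t=1.000: state=(-0.002, -0.236)
t=1.200: state=(0.115, -0.215)
t=1.400: state=(0.253, -0.190)
t=1.600: state=(0.413, -0.163)
t=1.800: state=(0.595, -0.132)
t=2.000: state=(0.795, -0.098)
t=2.200: state=(1.003, -0.060)
t=2.400: state=(1.202, -0.017)
t=2.600: state=(1.376, 0.028)
t=2.800: state=(1.513, 0.077)
t=3.000: state=(1.611, 0.127)
t=3.200: state=(1.674, 0.178)
t=3.400: state=(1.709, 0.229)
t=3.600: state=(1.724, 0.280)
t=3.800: state=(1.727, 0.330)
t=4.000: state=(1.720, 0.379)
t=4.020: state=(1.719, 0.384)

(v, w) = (1.719, 0.384)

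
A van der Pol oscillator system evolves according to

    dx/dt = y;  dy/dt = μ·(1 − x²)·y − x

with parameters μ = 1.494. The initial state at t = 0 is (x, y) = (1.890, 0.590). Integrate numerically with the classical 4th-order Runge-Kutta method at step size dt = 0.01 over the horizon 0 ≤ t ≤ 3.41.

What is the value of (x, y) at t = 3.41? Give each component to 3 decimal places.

(x, y) = (-1.970, -0.565)

t=0.000: state=(1.890, 0.590)
step 1 (dt=0.01): k1=(0.590, -4.157), k2=(0.569, -4.090), k3=(0.570, -4.091), k4=(0.549, -4.023); state += dt/6·(k1+2k2+2k3+k4)
t=0.010: state=(1.896, 0.549)
t=0.020: state=(1.901, 0.510)
t=0.030: state=(1.906, 0.471)
continuing one RK4 step at a time; state shown every 20 steps (Δt=0.2):
t=0.200: state=(1.942, -0.001)
t=0.400: state=(1.911, -0.265)
t=0.600: state=(1.845, -0.389)
t=0.800: state=(1.759, -0.462)
t=1.000: state=(1.661, -0.521)
t=1.200: state=(1.550, -0.583)
t=1.400: state=(1.427, -0.656)
t=1.600: state=(1.287, -0.751)
t=1.800: state=(1.124, -0.882)
t=2.000: state=(0.930, -1.071)
t=2.200: state=(0.689, -1.356)
t=2.400: state=(0.377, -1.794)
t=2.600: state=(-0.042, -2.429)
t=2.800: state=(-0.598, -3.092)
t=3.000: state=(-1.231, -3.032)
t=3.200: state=(-1.729, -1.830)
t=3.400: state=(-1.964, -0.610)
t=3.410: state=(-1.970, -0.565)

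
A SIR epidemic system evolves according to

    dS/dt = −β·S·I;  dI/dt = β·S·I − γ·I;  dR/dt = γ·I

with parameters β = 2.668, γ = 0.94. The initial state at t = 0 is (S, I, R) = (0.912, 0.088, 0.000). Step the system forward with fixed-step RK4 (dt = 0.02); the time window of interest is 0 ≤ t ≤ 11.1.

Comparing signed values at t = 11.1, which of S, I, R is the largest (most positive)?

largest component: R

t=0.000: state=(0.912, 0.088, 0.000)
step 1 (dt=0.02): k1=(-0.214, 0.131, 0.083), k2=(-0.217, 0.133, 0.084), k3=(-0.217, 0.133, 0.084), k4=(-0.220, 0.134, 0.085); state += dt/6·(k1+2k2+2k3+k4)
t=0.020: state=(0.908, 0.091, 0.002)
t=0.040: state=(0.903, 0.093, 0.003)
t=0.060: state=(0.899, 0.096, 0.005)
continuing one RK4 step at a time; state shown every 25 steps (Δt=0.5):
t=0.500: state=(0.770, 0.170, 0.060)
t=1.000: state=(0.576, 0.262, 0.162)
t=1.500: state=(0.391, 0.311, 0.299)
t=2.000: state=(0.259, 0.297, 0.444)
t=2.500: state=(0.180, 0.248, 0.573)
t=3.000: state=(0.134, 0.190, 0.676)
t=3.500: state=(0.108, 0.140, 0.753)
t=4.000: state=(0.092, 0.100, 0.808)
t=4.500: state=(0.082, 0.070, 0.848)
t=5.000: state=(0.076, 0.049, 0.875)
t=5.500: state=(0.072, 0.033, 0.895)
t=6.000: state=(0.069, 0.023, 0.908)
t=6.500: state=(0.068, 0.016, 0.917)
t=7.000: state=(0.066, 0.011, 0.923)
t=7.500: state=(0.066, 0.007, 0.927)
t=8.000: state=(0.065, 0.005, 0.930)
t=8.500: state=(0.065, 0.003, 0.932)
t=9.000: state=(0.065, 0.002, 0.933)
t=9.500: state=(0.064, 0.002, 0.934)
t=10.000: state=(0.064, 0.001, 0.935)
t=10.500: state=(0.064, 0.001, 0.935)
t=11.000: state=(0.064, 0.000, 0.935)
t=11.100: state=(0.064, 0.000, 0.935)
compare at T: S=0.064, I=0.000, R=0.935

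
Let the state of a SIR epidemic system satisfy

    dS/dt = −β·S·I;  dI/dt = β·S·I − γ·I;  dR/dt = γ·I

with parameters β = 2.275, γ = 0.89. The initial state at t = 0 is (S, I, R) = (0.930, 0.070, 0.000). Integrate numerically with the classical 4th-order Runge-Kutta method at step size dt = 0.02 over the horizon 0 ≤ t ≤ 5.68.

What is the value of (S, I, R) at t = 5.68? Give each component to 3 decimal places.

t=0.000: state=(0.930, 0.070, 0.000)
step 1 (dt=0.02): k1=(-0.148, 0.086, 0.062), k2=(-0.150, 0.087, 0.063), k3=(-0.150, 0.087, 0.063), k4=(-0.151, 0.087, 0.064); state += dt/6·(k1+2k2+2k3+k4)
t=0.020: state=(0.927, 0.072, 0.001)
t=0.040: state=(0.924, 0.073, 0.003)
t=0.060: state=(0.921, 0.075, 0.004)
continuing one RK4 step at a time; state shown every 10 steps (Δt=0.2):
t=0.200: state=(0.897, 0.089, 0.014)
t=0.400: state=(0.857, 0.111, 0.032)
t=0.600: state=(0.811, 0.136, 0.054)
t=0.800: state=(0.758, 0.162, 0.080)
t=1.000: state=(0.699, 0.189, 0.111)
t=1.200: state=(0.638, 0.215, 0.147)
t=1.400: state=(0.576, 0.237, 0.188)
t=1.600: state=(0.515, 0.254, 0.231)
t=1.800: state=(0.457, 0.265, 0.278)
t=2.000: state=(0.405, 0.270, 0.325)
t=2.200: state=(0.358, 0.269, 0.373)
t=2.400: state=(0.317, 0.262, 0.421)
t=2.600: state=(0.282, 0.251, 0.466)
t=2.800: state=(0.253, 0.238, 0.510)
t=3.000: state=(0.228, 0.222, 0.551)
t=3.200: state=(0.206, 0.205, 0.589)
t=3.400: state=(0.189, 0.187, 0.624)
t=3.600: state=(0.174, 0.170, 0.656)
t=3.800: state=(0.162, 0.154, 0.684)
t=4.000: state=(0.151, 0.138, 0.710)
t=4.200: state=(0.143, 0.124, 0.734)
t=4.400: state=(0.135, 0.110, 0.754)
t=4.600: state=(0.129, 0.098, 0.773)
t=4.800: state=(0.124, 0.087, 0.789)
t=5.000: state=(0.119, 0.077, 0.804)
t=5.200: state=(0.115, 0.068, 0.817)
t=5.400: state=(0.112, 0.060, 0.828)
t=5.600: state=(0.109, 0.053, 0.838)
t=5.680: state=(0.108, 0.050, 0.842)

(S, I, R) = (0.108, 0.050, 0.842)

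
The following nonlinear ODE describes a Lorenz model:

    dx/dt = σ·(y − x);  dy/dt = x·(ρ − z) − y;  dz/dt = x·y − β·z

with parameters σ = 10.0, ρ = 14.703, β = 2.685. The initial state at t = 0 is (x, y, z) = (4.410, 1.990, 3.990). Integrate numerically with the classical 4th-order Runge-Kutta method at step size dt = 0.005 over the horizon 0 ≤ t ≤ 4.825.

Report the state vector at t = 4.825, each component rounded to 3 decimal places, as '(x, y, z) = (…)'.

t=0.000: state=(4.410, 1.990, 3.990)
step 1 (dt=0.005): k1=(-24.200, 45.254, -1.937), k2=(-22.464, 44.514, -1.553), k3=(-22.526, 44.558, -1.554), k4=(-20.846, 43.858, -1.183); state += dt/6·(k1+2k2+2k3+k4)
t=0.005: state=(4.297, 2.213, 3.982)
t=0.010: state=(4.201, 2.429, 3.978)
t=0.015: state=(4.120, 2.639, 3.977)
continuing one RK4 step at a time; state shown every 40 steps (Δt=0.2):
t=0.200: state=(6.802, 9.958, 7.362)
t=0.400: state=(10.057, 7.907, 20.353)
t=0.600: state=(3.359, 1.077, 15.423)
t=0.800: state=(1.646, 1.736, 9.410)
t=1.000: state=(2.946, 4.206, 6.503)
t=1.200: state=(7.078, 9.772, 9.515)
t=1.400: state=(9.070, 7.132, 19.146)
t=1.600: state=(3.854, 2.093, 14.896)
t=1.800: state=(2.717, 3.053, 9.777)
t=2.000: state=(4.735, 6.424, 8.397)
t=2.200: state=(8.490, 9.699, 14.296)
t=2.400: state=(6.725, 4.463, 17.479)
t=2.600: state=(3.649, 3.116, 12.667)
t=2.800: state=(4.188, 5.146, 9.731)
t=3.000: state=(6.995, 8.514, 11.936)
t=3.200: state=(7.755, 6.654, 16.884)
t=3.400: state=(4.855, 3.787, 14.453)
t=3.600: state=(4.306, 4.742, 11.173)
t=3.800: state=(6.147, 7.366, 11.506)
t=4.000: state=(7.622, 7.439, 15.489)
t=4.200: state=(5.770, 4.662, 15.197)
t=4.400: state=(4.662, 4.721, 12.313)
t=4.600: state=(5.743, 6.629, 11.726)
t=4.800: state=(7.200, 7.435, 14.429)
t=4.825: state=(7.234, 7.268, 14.777)

(x, y, z) = (7.234, 7.268, 14.777)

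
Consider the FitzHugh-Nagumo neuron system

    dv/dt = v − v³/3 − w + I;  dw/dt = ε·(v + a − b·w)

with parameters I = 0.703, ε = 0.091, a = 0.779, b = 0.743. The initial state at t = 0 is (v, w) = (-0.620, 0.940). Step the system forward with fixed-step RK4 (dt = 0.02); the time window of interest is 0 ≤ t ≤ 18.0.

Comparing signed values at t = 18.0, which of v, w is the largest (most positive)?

largest component: v

t=0.000: state=(-0.620, 0.940)
step 1 (dt=0.02): k1=(-0.778, -0.049), k2=(-0.782, -0.050), k3=(-0.782, -0.050), k4=(-0.786, -0.050); state += dt/6·(k1+2k2+2k3+k4)
t=0.020: state=(-0.636, 0.939)
t=0.040: state=(-0.651, 0.938)
t=0.060: state=(-0.667, 0.937)
continuing one RK4 step at a time; state shown every 50 steps (Δt=1):
t=1.000: state=(-1.426, 0.855)
t=2.000: state=(-1.713, 0.726)
t=3.000: state=(-1.702, 0.596)
t=4.000: state=(-1.644, 0.478)
t=5.000: state=(-1.580, 0.374)
t=6.000: state=(-1.515, 0.282)
t=7.000: state=(-1.449, 0.201)
t=8.000: state=(-1.381, 0.132)
t=9.000: state=(-1.312, 0.074)
t=10.000: state=(-1.240, 0.025)
t=11.000: state=(-1.164, -0.014)
t=12.000: state=(-1.082, -0.043)
t=13.000: state=(-0.990, -0.063)
t=14.000: state=(-0.880, -0.073)
t=15.000: state=(-0.736, -0.071)
t=16.000: state=(-0.516, -0.053)
t=17.000: state=(-0.094, -0.010)
t=18.000: state=(0.865, 0.088)
compare at T: v=0.865, w=0.088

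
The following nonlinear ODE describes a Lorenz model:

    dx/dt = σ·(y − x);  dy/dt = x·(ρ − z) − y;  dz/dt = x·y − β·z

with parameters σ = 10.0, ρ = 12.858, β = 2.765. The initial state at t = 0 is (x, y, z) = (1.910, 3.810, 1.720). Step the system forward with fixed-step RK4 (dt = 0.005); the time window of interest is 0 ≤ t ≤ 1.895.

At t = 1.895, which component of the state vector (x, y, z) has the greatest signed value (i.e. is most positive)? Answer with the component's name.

t=0.000: state=(1.910, 3.810, 1.720)
step 1 (dt=0.005): k1=(19.000, 17.464, 2.521), k2=(18.962, 17.937, 2.770), k3=(18.974, 17.933, 2.771), k4=(18.948, 18.403, 3.024); state += dt/6·(k1+2k2+2k3+k4)
t=0.005: state=(2.005, 3.900, 1.734)
t=0.010: state=(2.100, 3.994, 1.750)
t=0.015: state=(2.194, 4.093, 1.769)
continuing one RK4 step at a time; state shown every 20 steps (Δt=0.1):
t=0.100: state=(3.988, 6.432, 2.643)
t=0.200: state=(6.922, 10.247, 6.085)
t=0.300: state=(9.884, 11.816, 13.289)
t=0.400: state=(9.614, 7.085, 18.721)
t=0.500: state=(6.026, 2.213, 17.222)
t=0.600: state=(2.996, 0.877, 13.580)
t=0.700: state=(1.656, 0.955, 10.464)
t=0.800: state=(1.352, 1.361, 8.080)
t=0.900: state=(1.581, 2.014, 6.340)
t=1.000: state=(2.225, 3.100, 5.230)
t=1.100: state=(3.389, 4.876, 4.945)
t=1.200: state=(5.239, 7.437, 6.098)
t=1.300: state=(7.579, 9.831, 9.629)
t=1.400: state=(9.041, 9.346, 14.676)
t=1.500: state=(7.955, 5.713, 16.889)
t=1.600: state=(5.413, 2.978, 15.234)
t=1.700: state=(3.528, 2.244, 12.498)
t=1.800: state=(2.776, 2.491, 10.097)
t=1.895: state=(2.826, 3.180, 8.413)
compare at T: x=2.826, y=3.180, z=8.413

largest component: z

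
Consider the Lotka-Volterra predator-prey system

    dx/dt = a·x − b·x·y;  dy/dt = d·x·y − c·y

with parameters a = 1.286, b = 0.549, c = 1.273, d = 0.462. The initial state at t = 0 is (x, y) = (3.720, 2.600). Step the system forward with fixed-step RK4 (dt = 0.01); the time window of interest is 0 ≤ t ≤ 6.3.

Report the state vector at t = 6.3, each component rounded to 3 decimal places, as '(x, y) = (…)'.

(x, y) = (2.217, 3.000)

t=0.000: state=(3.720, 2.600)
step 1 (dt=0.01): k1=(-0.526, 1.159), k2=(-0.537, 1.158), k3=(-0.537, 1.158), k4=(-0.549, 1.157); state += dt/6·(k1+2k2+2k3+k4)
t=0.010: state=(3.715, 2.612)
t=0.020: state=(3.709, 2.623)
t=0.030: state=(3.703, 2.635)
continuing one RK4 step at a time; state shown every 25 steps (Δt=0.25):
t=0.250: state=(3.522, 2.877)
t=0.500: state=(3.222, 3.091)
t=0.750: state=(2.882, 3.199)
t=1.000: state=(2.561, 3.185)
t=1.250: state=(2.298, 3.065)
t=1.500: state=(2.107, 2.874)
t=1.750: state=(1.989, 2.646)
t=2.000: state=(1.939, 2.414)
t=2.250: state=(1.949, 2.196)
t=2.500: state=(2.015, 2.008)
t=2.750: state=(2.133, 1.855)
t=3.000: state=(2.300, 1.742)
t=3.250: state=(2.510, 1.672)
t=3.500: state=(2.758, 1.649)
t=3.750: state=(3.030, 1.675)
t=4.000: state=(3.304, 1.757)
t=4.250: state=(3.548, 1.899)
t=4.500: state=(3.721, 2.104)
t=4.750: state=(3.779, 2.363)
t=5.000: state=(3.695, 2.651)
t=5.250: state=(3.475, 2.921)
t=5.500: state=(3.163, 3.119)
t=5.750: state=(2.822, 3.205)
t=6.000: state=(2.510, 3.171)
t=6.250: state=(2.259, 3.036)
t=6.300: state=(2.217, 3.000)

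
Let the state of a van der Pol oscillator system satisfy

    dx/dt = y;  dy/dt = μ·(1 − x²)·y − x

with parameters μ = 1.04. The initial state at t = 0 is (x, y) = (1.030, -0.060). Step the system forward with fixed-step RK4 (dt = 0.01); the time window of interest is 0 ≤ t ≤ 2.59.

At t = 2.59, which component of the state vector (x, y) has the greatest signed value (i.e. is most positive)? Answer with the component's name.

t=0.000: state=(1.030, -0.060)
step 1 (dt=0.01): k1=(-0.060, -1.026), k2=(-0.065, -1.026), k3=(-0.065, -1.026), k4=(-0.070, -1.025); state += dt/6·(k1+2k2+2k3+k4)
t=0.010: state=(1.029, -0.070)
t=0.020: state=(1.029, -0.080)
t=0.030: state=(1.028, -0.091)
continuing one RK4 step at a time; state shown every 10 steps (Δt=0.1):
t=0.100: state=(1.019, -0.162)
t=0.200: state=(0.998, -0.263)
t=0.300: state=(0.966, -0.362)
t=0.400: state=(0.925, -0.461)
t=0.500: state=(0.874, -0.561)
t=0.600: state=(0.813, -0.664)
t=0.700: state=(0.741, -0.771)
t=0.800: state=(0.658, -0.885)
t=0.900: state=(0.564, -1.008)
t=1.000: state=(0.456, -1.142)
t=1.100: state=(0.335, -1.288)
t=1.200: state=(0.198, -1.446)
t=1.300: state=(0.045, -1.615)
t=1.400: state=(-0.125, -1.788)
t=1.500: state=(-0.312, -1.951)
t=1.600: state=(-0.514, -2.083)
t=1.700: state=(-0.726, -2.156)
t=1.800: state=(-0.942, -2.140)
t=1.900: state=(-1.151, -2.014)
t=2.000: state=(-1.341, -1.779)
t=2.100: state=(-1.504, -1.463)
t=2.200: state=(-1.633, -1.110)
t=2.300: state=(-1.726, -0.765)
t=2.400: state=(-1.787, -0.457)
t=2.500: state=(-1.819, -0.201)
t=2.590: state=(-1.829, -0.014)
compare at T: x=-1.829, y=-0.014

largest component: y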